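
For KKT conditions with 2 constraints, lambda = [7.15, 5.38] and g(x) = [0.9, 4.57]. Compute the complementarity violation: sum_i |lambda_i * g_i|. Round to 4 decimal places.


KKT complementary slackness check:
lambda_1 * g_1 = 7.15 * 0.9 = 6.435
lambda_2 * g_2 = 5.38 * 4.57 = 24.5866
Total violation = 6.435 + 24.5866 = 31.0216


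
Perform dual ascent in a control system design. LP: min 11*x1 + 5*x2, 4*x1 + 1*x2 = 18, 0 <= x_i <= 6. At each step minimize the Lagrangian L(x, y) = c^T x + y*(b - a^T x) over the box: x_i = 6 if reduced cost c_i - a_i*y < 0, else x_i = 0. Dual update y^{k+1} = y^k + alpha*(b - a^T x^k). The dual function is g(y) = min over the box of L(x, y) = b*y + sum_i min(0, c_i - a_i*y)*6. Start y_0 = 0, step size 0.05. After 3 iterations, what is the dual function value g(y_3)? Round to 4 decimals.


Dual ascent for LP: min 11*x1 + 5*x2, 4*x1 + 1*x2 = 18, 0 <= x_i <= 6
Step 1: y^k = 0.0, reduced costs: (11.0, 5.0)
  x^k = (0.0, 0.0), subgradient = b - a^T x = 18.0
  y^{k+1} = 0.0 + 0.05*18.0 = 0.9
Step 2: y^k = 0.9, reduced costs: (7.4, 4.1)
  x^k = (0.0, 0.0), subgradient = b - a^T x = 18.0
  y^{k+1} = 0.9 + 0.05*18.0 = 1.8
Step 3: y^k = 1.8, reduced costs: (3.8, 3.2)
  x^k = (0.0, 0.0), subgradient = b - a^T x = 18.0
  y^{k+1} = 1.8 + 0.05*18.0 = 2.7
Dual objective at y_3 = 2.7: reduced costs (0.2, 2.3), box minimizer x = (0.0, 0.0)
g(y_3) = b*y + (c1 - a1*y)*x1 + (c2 - a2*y)*x2 = 18*2.7 + 0.2*0.0 + 2.3*0.0 = 48.6 + 0.0 + 0.0 = 48.6


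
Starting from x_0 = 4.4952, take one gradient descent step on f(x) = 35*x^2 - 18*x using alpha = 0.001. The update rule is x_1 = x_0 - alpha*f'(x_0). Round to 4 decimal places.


We compute the gradient at x_0 and apply the update.
f'(x) = 70*x - 18
f'(4.4952) = 70*4.4952 - 18 = 296.664
x_1 = 4.4952 - 0.001*296.664 = 4.1985


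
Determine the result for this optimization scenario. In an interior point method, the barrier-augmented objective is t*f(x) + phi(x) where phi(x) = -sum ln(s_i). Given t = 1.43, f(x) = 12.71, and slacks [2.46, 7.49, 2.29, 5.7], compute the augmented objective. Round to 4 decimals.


Step 1: Compute log-barrier.
ln values: [0.9002, 2.0136, 0.8286, 1.7405]
phi = -(0.9002 + 2.0136 + 0.8286 + 1.7405) = -5.4827
Step 2: Compute augmented objective.
t*f(x) = 1.43*12.71 = 18.1753
Total = 18.1753 - 5.4827 = 12.6926


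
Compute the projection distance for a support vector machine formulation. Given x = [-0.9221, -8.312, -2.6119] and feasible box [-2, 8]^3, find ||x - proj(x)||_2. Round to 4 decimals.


Project each component onto [-2, 8].
clip(-0.9221) = -0.9221, clip(-8.312) = -2.0, clip(-2.6119) = -2.0
Projection = [-0.9221, -2.0, -2.0]
Squared diffs: [0.0, 39.8413, 0.3744]
Distance = sqrt(40.2157) = 6.3416


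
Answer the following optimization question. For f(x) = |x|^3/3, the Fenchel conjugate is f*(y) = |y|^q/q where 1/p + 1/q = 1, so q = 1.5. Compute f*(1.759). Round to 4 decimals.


The conjugate exponent q satisfies 1/p + 1/q = 1.
p = 3, so q = 3/(3 - 1) = 1.5
|y|^q = 1.759^1.5 = 2.3329
f*(1.759) = 2.3329 / 1.5 = 1.5553


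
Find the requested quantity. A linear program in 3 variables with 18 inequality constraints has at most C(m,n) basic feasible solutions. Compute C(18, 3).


Each vertex corresponds to some choice of n active constraints out of m, so the number of vertices is at most C(m, n) = m! / (n!(m-n)!).
m = 18, n = 3
Numerator: 18 * 17 * 16
Denominator: 3! = 6
C(18, 3) = 816


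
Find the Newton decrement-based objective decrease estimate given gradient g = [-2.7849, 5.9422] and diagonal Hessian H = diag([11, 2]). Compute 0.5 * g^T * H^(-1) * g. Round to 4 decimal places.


Step 1: H is diagonal, so H^(-1) * g = [-0.2532, 2.9711].
Step 2: g^T H^(-1) g = sum_i g_i^2 / H_ii
  = (-2.7849)^2/11 + (5.9422)^2/2
  = 0.7051 + 17.6549 = 18.3599
Step 3: Objective decrease = 0.5 * g^T H^(-1) g = 9.18


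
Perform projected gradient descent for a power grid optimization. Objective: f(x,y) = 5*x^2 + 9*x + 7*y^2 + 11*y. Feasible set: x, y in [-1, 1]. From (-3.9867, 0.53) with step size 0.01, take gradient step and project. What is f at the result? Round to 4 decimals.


Step 1: Compute gradient at (-3.9867, 0.53).
grad_x = 2*5*-3.9867 + 9 = -30.867
grad_y = 2*7*0.53 + 11 = 18.42
Step 2: Gradient step.
x_raw = -3.9867 - 0.01*-30.867 = -3.678
y_raw = 0.53 - 0.01*18.42 = 0.3458
Step 3: Project onto [-1, 1].
x_proj = clip(-3.678) = -1.0
y_proj = clip(0.3458) = 0.3458
Step 4: Evaluate f.
f(-1.0, 0.3458) = 0.6408


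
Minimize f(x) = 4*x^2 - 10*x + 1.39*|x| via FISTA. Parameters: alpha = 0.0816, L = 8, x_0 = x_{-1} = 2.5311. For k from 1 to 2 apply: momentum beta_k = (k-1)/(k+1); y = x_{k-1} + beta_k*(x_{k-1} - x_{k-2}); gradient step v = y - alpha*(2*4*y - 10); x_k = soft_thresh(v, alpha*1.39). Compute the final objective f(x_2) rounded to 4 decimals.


FISTA on f(x) = 4*x^2 - 10*x + 1.39*|x|
L = 8, alpha = 0.0816
Iteration 1: beta = 0.0, y = 2.5311 + 0.0*(2.5311 - 2.5311) = 2.5311
  grad(y) = 10.2488, v = y - alpha*grad = 1.6948
  prox(v) = soft_thresh(1.6948, 0.1134) = 1.5814
Iteration 2: beta = 0.3333, y = 1.5814 + 0.3333*(1.5814 - 2.5311) = 1.2648
  grad(y) = 0.1184, v = y - alpha*grad = 1.2551
  prox(v) = soft_thresh(1.2551, 0.1134) = 1.1417
f(x_2) = 4*1.1417^2 - 10*1.1417 + 1.39*|1.1417| = -4.6161


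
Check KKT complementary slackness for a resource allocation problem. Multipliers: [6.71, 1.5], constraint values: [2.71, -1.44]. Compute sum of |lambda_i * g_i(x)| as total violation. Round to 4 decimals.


KKT complementary slackness check:
lambda_1 * g_1 = 6.71 * 2.71 = 18.1841
lambda_2 * g_2 = 1.5 * -1.44 = -2.16
Total violation = 18.1841 + 2.16 = 20.3441


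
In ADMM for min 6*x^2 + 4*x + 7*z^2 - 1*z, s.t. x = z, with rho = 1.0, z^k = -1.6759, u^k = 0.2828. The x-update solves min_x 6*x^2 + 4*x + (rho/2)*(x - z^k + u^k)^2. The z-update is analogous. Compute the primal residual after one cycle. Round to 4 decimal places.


ADMM iteration with rho = 1.0, z^k = -1.6759, u^k = 0.2828
Step 1: x-update.
Minimize 6*x^2 + 4*x + (1.0/2)*(x + 1.6759 + 0.2828)^2
FOC: (2*6 + 1.0)*x = -4 + 1.0*(-1.6759 - 0.2828)
x^{k+1} = -0.4584
Step 2: z-update.
Minimize 7*z^2 - 1*z + (1.0/2)*(-0.4584 - z + 0.2828)^2
FOC: (2*7 + 1.0)*z = 1 + 1.0*(-0.4584 + 0.2828)
z^{k+1} = 0.055
Step 3: u-update.
u^{k+1} = 0.2828 - 0.4584 - 0.055 = -0.2305
Step 4: Primal residual = |-0.4584 - 0.055| = 0.5133


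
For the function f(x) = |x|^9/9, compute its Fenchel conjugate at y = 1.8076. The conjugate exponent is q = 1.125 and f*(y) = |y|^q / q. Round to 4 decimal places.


The conjugate exponent q satisfies 1/p + 1/q = 1.
p = 9, so q = 9/(9 - 1) = 1.125
|y|^q = 1.8076^1.125 = 1.9464
f*(1.8076) = 1.9464 / 1.125 = 1.7302


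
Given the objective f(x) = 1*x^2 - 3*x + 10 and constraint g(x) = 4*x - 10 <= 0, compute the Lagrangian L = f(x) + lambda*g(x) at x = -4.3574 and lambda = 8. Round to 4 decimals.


Step 1: Evaluate f(x).
f(-4.3574) = 1*(-4.3574)^2 - 3*(-4.3574) + 10 = 42.0591
Step 2: Evaluate g(x).
g(-4.3574) = 4*-4.3574 - 10 = -27.4296
Step 3: Compute Lagrangian.
L = 42.0591 + 8*-27.4296 = -177.3777


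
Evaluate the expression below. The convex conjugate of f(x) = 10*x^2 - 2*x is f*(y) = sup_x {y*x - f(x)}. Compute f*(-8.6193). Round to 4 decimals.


f*(y) = sup_x {y*x - a*x^2 - b*x} = sup_x {(y-b)*x - a*x^2}
FOC: (y - b) - 2a*x = 0 => x* = (y - b)/(2a)
x* = (-8.6193 + 2)/(2*10) = -0.331
f*(-8.6193) = (y-b)^2/(4a) = (-8.6193 + 2)^2/(4*10)
= 43.8151/40 = 1.0954


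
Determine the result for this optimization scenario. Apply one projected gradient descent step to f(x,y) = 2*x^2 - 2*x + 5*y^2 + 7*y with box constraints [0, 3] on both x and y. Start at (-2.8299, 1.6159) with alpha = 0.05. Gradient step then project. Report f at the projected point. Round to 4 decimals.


Step 1: Compute gradient at (-2.8299, 1.6159).
grad_x = 2*2*-2.8299 - 2 = -13.3196
grad_y = 2*5*1.6159 + 7 = 23.159
Step 2: Gradient step.
x_raw = -2.8299 - 0.05*-13.3196 = -2.1639
y_raw = 1.6159 - 0.05*23.159 = 0.458
Step 3: Project onto [0, 3].
x_proj = clip(-2.1639) = 0.0
y_proj = clip(0.458) = 0.458
Step 4: Evaluate f.
f(0.0, 0.458) = 4.2542


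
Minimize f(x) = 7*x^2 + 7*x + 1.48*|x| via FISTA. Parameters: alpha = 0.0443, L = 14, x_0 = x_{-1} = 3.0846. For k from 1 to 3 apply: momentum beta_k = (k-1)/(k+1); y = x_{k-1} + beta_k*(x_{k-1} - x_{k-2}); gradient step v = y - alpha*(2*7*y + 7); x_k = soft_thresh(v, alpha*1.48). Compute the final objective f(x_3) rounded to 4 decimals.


FISTA on f(x) = 7*x^2 + 7*x + 1.48*|x|
L = 14, alpha = 0.0443
Iteration 1: beta = 0.0, y = 3.0846 + 0.0*(3.0846 - 3.0846) = 3.0846
  grad(y) = 50.1844, v = y - alpha*grad = 0.8614
  prox(v) = soft_thresh(0.8614, 0.0656) = 0.7959
Iteration 2: beta = 0.3333, y = 0.7959 + 0.3333*(0.7959 - 3.0846) = 0.033
  grad(y) = 7.4614, v = y - alpha*grad = -0.2976
  prox(v) = soft_thresh(-0.2976, 0.0656) = -0.232
Iteration 3: beta = 0.5, y = -0.232 + 0.5*(-0.232 - 0.7959) = -0.746
  grad(y) = -3.4435, v = y - alpha*grad = -0.5934
  prox(v) = soft_thresh(-0.5934, 0.0656) = -0.5279
f(x_3) = 7*(-0.5279)^2 + 7*(-0.5279) + 1.48*|-0.5279| = -0.9633


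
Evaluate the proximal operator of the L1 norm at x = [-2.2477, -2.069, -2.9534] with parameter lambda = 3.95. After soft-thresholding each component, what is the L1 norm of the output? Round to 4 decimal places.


Soft-thresholding with lambda = 3.95:
prox(-2.2477) = sign(-2.2477)*max(|-2.2477| - 3.95, 0) = 0.0
prox(-2.069) = sign(-2.069)*max(|-2.069| - 3.95, 0) = 0.0
prox(-2.9534) = sign(-2.9534)*max(|-2.9534| - 3.95, 0) = 0.0
prox(x) = [0.0, 0.0, 0.0]
||prox(x)||_1 = 0.0 + 0.0 + 0.0 = 0.0


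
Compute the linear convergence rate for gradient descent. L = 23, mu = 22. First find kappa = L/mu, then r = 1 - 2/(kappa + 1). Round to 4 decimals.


Step 1: Compute the condition number.
kappa = L/mu = 23/22 = 1.0455
Step 2: Compute the convergence rate.
r = 1 - 2/(kappa + 1) = 1 - 2*mu/(L + mu) = (L - mu)/(L + mu) = 1/45 = 0.0222


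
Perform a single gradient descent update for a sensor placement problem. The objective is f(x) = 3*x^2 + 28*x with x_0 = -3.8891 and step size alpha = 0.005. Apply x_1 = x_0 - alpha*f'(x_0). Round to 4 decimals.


We compute the gradient at x_0 and apply the update.
f'(x) = 6*x + 28
f'(-3.8891) = 6*-3.8891 + 28 = 4.6654
x_1 = -3.8891 - 0.005*4.6654 = -3.9124


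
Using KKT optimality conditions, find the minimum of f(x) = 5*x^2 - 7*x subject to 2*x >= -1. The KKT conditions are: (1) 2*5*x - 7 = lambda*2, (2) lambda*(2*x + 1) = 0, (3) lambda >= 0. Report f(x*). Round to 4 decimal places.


Step 1: Try lambda = 0 (constraint inactive).
Stationarity: 2*5*x - 7 = 0
x* = 7/(2*5) = 0.7
Check constraint: 2*0.7 = 1.4 >= -1 -- satisfied.
Step 2: Compute optimal value.
f(x*) = 5*0.7^2 - 7*0.7 = -2.45


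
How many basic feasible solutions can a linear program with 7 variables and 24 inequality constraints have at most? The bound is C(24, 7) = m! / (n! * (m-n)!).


Each vertex corresponds to some choice of n active constraints out of m, so the number of vertices is at most C(m, n) = m! / (n!(m-n)!).
m = 24, n = 7
Numerator: 24 * 23 * 22 * 21 * 20 * 19 * 18
Denominator: 7! = 5040
C(24, 7) = 346104


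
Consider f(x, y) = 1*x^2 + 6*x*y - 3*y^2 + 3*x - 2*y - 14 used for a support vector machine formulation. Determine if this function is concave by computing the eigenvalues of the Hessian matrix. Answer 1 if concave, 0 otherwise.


The Hessian of f(x,y) = 1*x^2 + 6*x*y - 3*y^2 + 3*x - 2*y - 14 is:
H = [[2, 6], [6, -6]]
Trace = 2 - 6 = -4
Determinant = 2*-6 - (6)^2 = -48
Discriminant = (-4)^2 - 4*-48 = 208.0
Eigenvalues: lambda_1 = -9.2111, lambda_2 = 5.2111
The function is not concave.

0


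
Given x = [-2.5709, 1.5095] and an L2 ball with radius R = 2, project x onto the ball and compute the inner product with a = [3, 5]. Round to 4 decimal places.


Step 1: Compute ||x|| (intermediates to 6 decimals).
||x|| = sqrt((-2.5709)^2 + 1.5095^2) = 2.981295
Step 2: Project.
Since ||x|| > R, scale = R/||x|| = 2/2.981295 = 0.670849, proj(x) = scale * x
proj(x) = [-1.724686, 1.012647]
Step 3: Dot product.
a^T * proj(x) = 3*(-1.724686) + 5*1.012647 = -0.1108


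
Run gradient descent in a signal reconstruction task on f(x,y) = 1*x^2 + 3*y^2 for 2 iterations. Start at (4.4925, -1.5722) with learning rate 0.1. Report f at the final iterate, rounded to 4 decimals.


Gradient descent on f(x,y) = 1*x^2 + 3*y^2.
Starting point: (4.4925, -1.5722), alpha = 0.1
Step 1: grad_x = 2*1*4.4925 = 8.985, grad_y = 2*3*-1.5722 = -9.4332
  x_1 = 4.4925 - 0.1*8.985 = 3.594
  y_1 = -1.5722 - 0.1*-9.4332 = -0.6289
Step 2: grad_x = 2*1*3.594 = 7.188, grad_y = 2*3*-0.6289 = -3.7733
  x_2 = 3.594 - 0.1*7.188 = 2.8752
  y_2 = -0.6289 - 0.1*-3.7733 = -0.2516
f(2.8752, -0.2516) = 1*2.8752^2 + 3*(-0.2516)^2 = 8.4566


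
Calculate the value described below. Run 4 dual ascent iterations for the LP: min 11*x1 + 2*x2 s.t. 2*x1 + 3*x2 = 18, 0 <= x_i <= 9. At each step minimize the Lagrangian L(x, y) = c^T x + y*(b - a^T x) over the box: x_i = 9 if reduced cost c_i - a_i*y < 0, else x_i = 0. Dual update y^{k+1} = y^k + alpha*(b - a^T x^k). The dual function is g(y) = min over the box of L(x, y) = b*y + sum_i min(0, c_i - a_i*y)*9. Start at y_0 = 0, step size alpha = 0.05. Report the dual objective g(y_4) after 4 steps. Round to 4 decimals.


Dual ascent for LP: min 11*x1 + 2*x2, 2*x1 + 3*x2 = 18, 0 <= x_i <= 9
Step 1: y^k = 0.0, reduced costs: (11.0, 2.0)
  x^k = (0.0, 0.0), subgradient = b - a^T x = 18.0
  y^{k+1} = 0.0 + 0.05*18.0 = 0.9
Step 2: y^k = 0.9, reduced costs: (9.2, -0.7)
  x^k = (0.0, 9.0), subgradient = b - a^T x = -9.0
  y^{k+1} = 0.9 + 0.05*-9.0 = 0.45
Step 3: y^k = 0.45, reduced costs: (10.1, 0.65)
  x^k = (0.0, 0.0), subgradient = b - a^T x = 18.0
  y^{k+1} = 0.45 + 0.05*18.0 = 1.35
Step 4: y^k = 1.35, reduced costs: (8.3, -2.05)
  x^k = (0.0, 9.0), subgradient = b - a^T x = -9.0
  y^{k+1} = 1.35 + 0.05*-9.0 = 0.9
Dual objective at y_4 = 0.9: reduced costs (9.2, -0.7), box minimizer x = (0.0, 9.0)
g(y_4) = b*y + (c1 - a1*y)*x1 + (c2 - a2*y)*x2 = 18*0.9 + 9.2*0.0 + (-0.7)*9.0 = 16.2 + 0.0 - 6.3 = 9.9


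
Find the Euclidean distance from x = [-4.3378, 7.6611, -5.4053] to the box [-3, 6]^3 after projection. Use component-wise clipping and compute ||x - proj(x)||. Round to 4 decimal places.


Project each component onto [-3, 6].
clip(-4.3378) = -3.0, clip(7.6611) = 6.0, clip(-5.4053) = -3.0
Projection = [-3.0, 6.0, -3.0]
Squared diffs: [1.7897, 2.7593, 5.7855]
Distance = sqrt(10.3345) = 3.2147


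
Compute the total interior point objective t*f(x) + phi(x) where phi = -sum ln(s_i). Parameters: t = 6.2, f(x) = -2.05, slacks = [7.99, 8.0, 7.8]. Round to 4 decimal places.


Step 1: Compute log-barrier.
ln values: [2.0782, 2.0794, 2.0541]
phi = -(2.0782 + 2.0794 + 2.0541) = -6.2118
Step 2: Compute augmented objective.
t*f(x) = 6.2*-2.05 = -12.71
Total = -12.71 - 6.2118 = -18.9218


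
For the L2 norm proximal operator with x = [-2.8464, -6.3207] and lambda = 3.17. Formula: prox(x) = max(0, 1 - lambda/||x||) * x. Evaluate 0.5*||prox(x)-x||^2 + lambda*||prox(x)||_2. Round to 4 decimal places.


Step 1: Compute ||x||.
||x|| = 6.932
Step 2: Compute scaling factor.
scale = max(0, 1 - 3.17/6.932) = 0.5427
Step 3: prox(x) = [-1.5448, -3.4303]
||prox(x)|| = 3.762
Step 4: Proximal objective.
0.5*||prox-x||^2 = 5.0245
lambda*||prox|| = 11.9255
Total = 16.9501


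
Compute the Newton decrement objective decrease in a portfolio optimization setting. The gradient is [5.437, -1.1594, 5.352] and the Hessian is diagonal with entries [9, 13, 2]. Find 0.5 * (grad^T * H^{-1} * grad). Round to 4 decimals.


Step 1: H is diagonal, so H^(-1) * g = [0.6041, -0.0892, 2.676].
Step 2: g^T H^(-1) g = sum_i g_i^2 / H_ii
  = (5.437)^2/9 + (-1.1594)^2/13 + (5.352)^2/2
  = 3.2846 + 0.1034 + 14.322 = 17.7099
Step 3: Objective decrease = 0.5 * g^T H^(-1) g = 8.855


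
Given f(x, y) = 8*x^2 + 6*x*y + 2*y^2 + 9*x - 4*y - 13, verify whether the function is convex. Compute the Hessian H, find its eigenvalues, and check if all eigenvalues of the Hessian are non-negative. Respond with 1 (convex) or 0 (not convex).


The Hessian of f(x,y) = 8*x^2 + 6*x*y + 2*y^2 + 9*x - 4*y - 13 is:
H = [[16, 6], [6, 4]]
Trace = 16 + 4 = 20
Determinant = 16*4 - (6)^2 = 28
Discriminant = (20)^2 - 4*28 = 288.0
Eigenvalues: lambda_1 = 1.5147, lambda_2 = 18.4853
The function is convex.

1


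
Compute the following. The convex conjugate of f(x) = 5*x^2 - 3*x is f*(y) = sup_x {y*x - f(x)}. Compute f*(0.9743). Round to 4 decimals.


f*(y) = sup_x {y*x - a*x^2 - b*x} = sup_x {(y-b)*x - a*x^2}
FOC: (y - b) - 2a*x = 0 => x* = (y - b)/(2a)
x* = (0.9743 + 3)/(2*5) = 0.3974
f*(0.9743) = (y-b)^2/(4a) = (0.9743 + 3)^2/(4*5)
= 15.7951/20 = 0.7898


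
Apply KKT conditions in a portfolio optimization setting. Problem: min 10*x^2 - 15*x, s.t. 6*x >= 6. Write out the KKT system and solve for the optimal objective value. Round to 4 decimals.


Step 1: Try lambda = 0 (constraint inactive).
x_unc = 15/(2*10) = 0.75
Check: 6*0.75 = 4.5 < 6 -- violated!
Step 2: Constraint must be active: 6*x = 6
x* = 6/6 = 1.0
lambda = (2*10*1.0 - 15)/6 = 0.8333
Step 3: Compute optimal value.
f(x*) = 10*1.0^2 - 15*1.0 = -5.0


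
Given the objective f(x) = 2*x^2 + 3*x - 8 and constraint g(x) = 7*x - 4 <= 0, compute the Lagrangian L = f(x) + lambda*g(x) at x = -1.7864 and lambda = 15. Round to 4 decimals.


Step 1: Evaluate f(x).
f(-1.7864) = 2*(-1.7864)^2 + 3*(-1.7864) - 8 = -6.9768
Step 2: Evaluate g(x).
g(-1.7864) = 7*-1.7864 - 4 = -16.5048
Step 3: Compute Lagrangian.
L = -6.9768 + 15*-16.5048 = -254.5488


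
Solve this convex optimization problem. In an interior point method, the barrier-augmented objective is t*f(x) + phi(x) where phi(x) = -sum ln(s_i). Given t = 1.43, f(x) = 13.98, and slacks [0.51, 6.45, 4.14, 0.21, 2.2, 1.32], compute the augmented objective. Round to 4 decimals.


Step 1: Compute log-barrier.
ln values: [-0.6733, 1.8641, 1.4207, -1.5606, 0.7885, 0.2776]
phi = -(-0.6733 + 1.8641 + 1.4207 - 1.5606 + 0.7885 + 0.2776) = -2.1169
Step 2: Compute augmented objective.
t*f(x) = 1.43*13.98 = 19.9914
Total = 19.9914 - 2.1169 = 17.8745


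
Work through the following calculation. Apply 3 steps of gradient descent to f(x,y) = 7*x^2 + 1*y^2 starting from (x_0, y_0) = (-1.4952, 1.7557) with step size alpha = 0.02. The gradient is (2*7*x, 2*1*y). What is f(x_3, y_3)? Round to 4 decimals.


Gradient descent on f(x,y) = 7*x^2 + 1*y^2.
Starting point: (-1.4952, 1.7557), alpha = 0.02
Step 1: grad_x = 2*7*-1.4952 = -20.9328, grad_y = 2*1*1.7557 = 3.5114
  x_1 = -1.4952 - 0.02*-20.9328 = -1.0765
  y_1 = 1.7557 - 0.02*3.5114 = 1.6855
Step 2: grad_x = 2*7*-1.0765 = -15.0716, grad_y = 2*1*1.6855 = 3.3709
  x_2 = -1.0765 - 0.02*-15.0716 = -0.7751
  y_2 = 1.6855 - 0.02*3.3709 = 1.6181
Step 3: grad_x = 2*7*-0.7751 = -10.8516, grad_y = 2*1*1.6181 = 3.2361
  x_3 = -0.7751 - 0.02*-10.8516 = -0.5581
  y_3 = 1.6181 - 0.02*3.2361 = 1.5533
f(-0.5581, 1.5533) = 7*(-0.5581)^2 + 1*1.5533^2 = 4.593


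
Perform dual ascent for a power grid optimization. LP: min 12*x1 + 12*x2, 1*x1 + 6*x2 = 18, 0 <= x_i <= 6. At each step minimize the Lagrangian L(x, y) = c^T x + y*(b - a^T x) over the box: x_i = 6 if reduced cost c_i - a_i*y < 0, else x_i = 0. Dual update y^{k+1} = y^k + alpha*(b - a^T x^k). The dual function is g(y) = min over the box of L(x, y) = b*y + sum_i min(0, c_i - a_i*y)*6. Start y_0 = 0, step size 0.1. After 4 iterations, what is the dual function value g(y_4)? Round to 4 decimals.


Dual ascent for LP: min 12*x1 + 12*x2, 1*x1 + 6*x2 = 18, 0 <= x_i <= 6
Step 1: y^k = 0.0, reduced costs: (12.0, 12.0)
  x^k = (0.0, 0.0), subgradient = b - a^T x = 18.0
  y^{k+1} = 0.0 + 0.1*18.0 = 1.8
Step 2: y^k = 1.8, reduced costs: (10.2, 1.2)
  x^k = (0.0, 0.0), subgradient = b - a^T x = 18.0
  y^{k+1} = 1.8 + 0.1*18.0 = 3.6
Step 3: y^k = 3.6, reduced costs: (8.4, -9.6)
  x^k = (0.0, 6.0), subgradient = b - a^T x = -18.0
  y^{k+1} = 3.6 + 0.1*-18.0 = 1.8
Step 4: y^k = 1.8, reduced costs: (10.2, 1.2)
  x^k = (0.0, 0.0), subgradient = b - a^T x = 18.0
  y^{k+1} = 1.8 + 0.1*18.0 = 3.6
Dual objective at y_4 = 3.6: reduced costs (8.4, -9.6), box minimizer x = (0.0, 6.0)
g(y_4) = b*y + (c1 - a1*y)*x1 + (c2 - a2*y)*x2 = 18*3.6 + 8.4*0.0 + (-9.6)*6.0 = 64.8 + 0.0 - 57.6 = 7.2


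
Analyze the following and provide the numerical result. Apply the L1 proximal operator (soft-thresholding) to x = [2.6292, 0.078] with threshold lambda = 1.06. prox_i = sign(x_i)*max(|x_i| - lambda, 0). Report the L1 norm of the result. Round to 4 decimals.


Soft-thresholding with lambda = 1.06:
prox(2.6292) = sign(2.6292)*max(|2.6292| - 1.06, 0) = 1.5692
prox(0.078) = sign(0.078)*max(|0.078| - 1.06, 0) = 0.0
prox(x) = [1.5692, 0.0]
||prox(x)||_1 = 1.5692 + 0.0 = 1.5692


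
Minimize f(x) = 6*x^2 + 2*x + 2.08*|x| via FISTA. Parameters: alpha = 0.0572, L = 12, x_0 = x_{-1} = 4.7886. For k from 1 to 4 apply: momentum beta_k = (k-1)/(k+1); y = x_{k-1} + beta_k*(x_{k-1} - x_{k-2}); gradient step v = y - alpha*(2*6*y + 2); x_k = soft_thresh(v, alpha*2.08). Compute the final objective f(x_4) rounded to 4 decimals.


FISTA on f(x) = 6*x^2 + 2*x + 2.08*|x|
L = 12, alpha = 0.0572
Iteration 1: beta = 0.0, y = 4.7886 + 0.0*(4.7886 - 4.7886) = 4.7886
  grad(y) = 59.4632, v = y - alpha*grad = 1.3873
  prox(v) = soft_thresh(1.3873, 0.119) = 1.2683
Iteration 2: beta = 0.3333, y = 1.2683 + 0.3333*(1.2683 - 4.7886) = 0.0949
  grad(y) = 3.1389, v = y - alpha*grad = -0.0846
  prox(v) = soft_thresh(-0.0846, 0.119) = 0.0
Iteration 3: beta = 0.5, y = 0.0 + 0.5*(0.0 - 1.2683) = -0.6342
  grad(y) = -5.61, v = y - alpha*grad = -0.3133
  prox(v) = soft_thresh(-0.3133, 0.119) = -0.1943
Iteration 4: beta = 0.6, y = -0.1943 + 0.6*(-0.1943 - 0.0) = -0.3109
  grad(y) = -1.7305, v = y - alpha*grad = -0.2119
  prox(v) = soft_thresh(-0.2119, 0.119) = -0.0929
f(x_4) = 6*(-0.0929)^2 + 2*(-0.0929) + 2.08*|-0.0929| = 0.0592


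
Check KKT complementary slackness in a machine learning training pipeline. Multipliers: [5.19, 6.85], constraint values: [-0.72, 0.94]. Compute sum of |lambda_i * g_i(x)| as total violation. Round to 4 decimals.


KKT complementary slackness check:
lambda_1 * g_1 = 5.19 * -0.72 = -3.7368
lambda_2 * g_2 = 6.85 * 0.94 = 6.439
Total violation = 3.7368 + 6.439 = 10.1758


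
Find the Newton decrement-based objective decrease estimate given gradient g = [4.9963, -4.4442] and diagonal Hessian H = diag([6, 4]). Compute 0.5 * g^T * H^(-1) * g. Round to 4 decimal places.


Step 1: H is diagonal, so H^(-1) * g = [0.8327, -1.1111].
Step 2: g^T H^(-1) g = sum_i g_i^2 / H_ii
  = (4.9963)^2/6 + (-4.4442)^2/4
  = 4.1605 + 4.9377 = 9.0982
Step 3: Objective decrease = 0.5 * g^T H^(-1) g = 4.5491


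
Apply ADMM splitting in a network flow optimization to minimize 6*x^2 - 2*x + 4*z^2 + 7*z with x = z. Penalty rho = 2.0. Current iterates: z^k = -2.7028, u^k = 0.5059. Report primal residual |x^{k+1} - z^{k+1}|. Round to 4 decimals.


ADMM iteration with rho = 2.0, z^k = -2.7028, u^k = 0.5059
Step 1: x-update.
Minimize 6*x^2 - 2*x + (2.0/2)*(x + 2.7028 + 0.5059)^2
FOC: (2*6 + 2.0)*x = 2 + 2.0*(-2.7028 - 0.5059)
x^{k+1} = -0.3155
Step 2: z-update.
Minimize 4*z^2 + 7*z + (2.0/2)*(-0.3155 - z + 0.5059)^2
FOC: (2*4 + 2.0)*z = -7 + 2.0*(-0.3155 + 0.5059)
z^{k+1} = -0.6619
Step 3: u-update.
u^{k+1} = 0.5059 - 0.3155 + 0.6619 = 0.8523
Step 4: Primal residual = |-0.3155 + 0.6619| = 0.3464


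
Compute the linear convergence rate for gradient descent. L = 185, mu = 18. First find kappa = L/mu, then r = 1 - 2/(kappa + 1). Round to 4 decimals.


Step 1: Compute the condition number.
kappa = L/mu = 185/18 = 10.2778
Step 2: Compute the convergence rate.
r = 1 - 2/(kappa + 1) = 1 - 2*mu/(L + mu) = (L - mu)/(L + mu) = 167/203 = 0.8227


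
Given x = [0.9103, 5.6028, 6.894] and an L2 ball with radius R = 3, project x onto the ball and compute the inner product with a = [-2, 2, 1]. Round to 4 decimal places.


Step 1: Compute ||x|| (intermediates to 6 decimals).
||x|| = sqrt(0.9103^2 + 5.6028^2 + 6.894^2) = 8.930132
Step 2: Project.
Since ||x|| > R, scale = R/||x|| = 3/8.930132 = 0.335941, proj(x) = scale * x
proj(x) = [0.305807, 1.88221, 2.315977]
Step 3: Dot product.
a^T * proj(x) = -2*0.305807 + 2*1.88221 + 1*2.315977 = 5.4688


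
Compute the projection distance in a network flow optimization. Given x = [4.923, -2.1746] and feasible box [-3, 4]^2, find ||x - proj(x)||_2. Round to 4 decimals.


Project each component onto [-3, 4].
clip(4.923) = 4.0, clip(-2.1746) = -2.1746
Projection = [4.0, -2.1746]
Squared diffs: [0.8519, 0.0]
Distance = sqrt(0.8519) = 0.923


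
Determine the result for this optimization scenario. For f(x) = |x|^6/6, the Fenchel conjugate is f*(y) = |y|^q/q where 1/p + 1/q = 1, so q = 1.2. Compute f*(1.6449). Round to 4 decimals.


The conjugate exponent q satisfies 1/p + 1/q = 1.
p = 6, so q = 6/(6 - 1) = 1.2
|y|^q = 1.6449^1.2 = 1.8171
f*(1.6449) = 1.8171 / 1.2 = 1.5142


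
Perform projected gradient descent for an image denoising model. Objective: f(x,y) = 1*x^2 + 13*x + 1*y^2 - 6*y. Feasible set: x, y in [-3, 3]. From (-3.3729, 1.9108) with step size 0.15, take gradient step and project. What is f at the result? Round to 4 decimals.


Step 1: Compute gradient at (-3.3729, 1.9108).
grad_x = 2*1*-3.3729 + 13 = 6.2542
grad_y = 2*1*1.9108 - 6 = -2.1784
Step 2: Gradient step.
x_raw = -3.3729 - 0.15*6.2542 = -4.311
y_raw = 1.9108 - 0.15*-2.1784 = 2.2376
Step 3: Project onto [-3, 3].
x_proj = clip(-4.311) = -3.0
y_proj = clip(2.2376) = 2.2376
Step 4: Evaluate f.
f(-3.0, 2.2376) = -38.4187


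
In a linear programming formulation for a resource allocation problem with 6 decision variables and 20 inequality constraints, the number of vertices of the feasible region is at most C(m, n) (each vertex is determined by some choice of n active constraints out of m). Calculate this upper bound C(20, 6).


Each vertex corresponds to some choice of n active constraints out of m, so the number of vertices is at most C(m, n) = m! / (n!(m-n)!).
m = 20, n = 6
Numerator: 20 * 19 * 18 * 17 * 16 * 15
Denominator: 6! = 720
C(20, 6) = 38760


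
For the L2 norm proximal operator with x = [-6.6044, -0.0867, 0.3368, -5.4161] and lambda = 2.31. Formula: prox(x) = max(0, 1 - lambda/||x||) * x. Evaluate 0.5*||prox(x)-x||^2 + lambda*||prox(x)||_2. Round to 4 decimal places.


Step 1: Compute ||x||.
||x|| = 8.5483
Step 2: Compute scaling factor.
scale = max(0, 1 - 2.31/8.5483) = 0.7298
Step 3: prox(x) = [-4.8197, -0.0633, 0.2458, -3.9525]
||prox(x)|| = 6.2383
Step 4: Proximal objective.
0.5*||prox-x||^2 = 2.6681
lambda*||prox|| = 14.4105
Total = 17.0785


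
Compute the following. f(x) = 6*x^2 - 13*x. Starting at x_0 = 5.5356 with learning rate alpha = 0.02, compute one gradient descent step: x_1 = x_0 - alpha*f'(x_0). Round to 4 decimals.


We compute the gradient at x_0 and apply the update.
f'(x) = 12*x - 13
f'(5.5356) = 12*5.5356 - 13 = 53.4272
x_1 = 5.5356 - 0.02*53.4272 = 4.4671


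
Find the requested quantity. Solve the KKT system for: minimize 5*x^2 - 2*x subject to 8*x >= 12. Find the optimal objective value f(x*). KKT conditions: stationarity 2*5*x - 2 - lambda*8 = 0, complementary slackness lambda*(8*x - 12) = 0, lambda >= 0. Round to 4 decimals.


Step 1: Try lambda = 0 (constraint inactive).
x_unc = 2/(2*5) = 0.2
Check: 8*0.2 = 1.6 < 12 -- violated!
Step 2: Constraint must be active: 8*x = 12
x* = 12/8 = 1.5
lambda = (2*5*1.5 - 2)/8 = 1.625
Step 3: Compute optimal value.
f(x*) = 5*1.5^2 - 2*1.5 = 8.25


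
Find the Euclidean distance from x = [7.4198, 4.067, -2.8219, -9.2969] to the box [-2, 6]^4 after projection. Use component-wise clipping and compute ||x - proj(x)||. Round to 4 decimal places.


Project each component onto [-2, 6].
clip(7.4198) = 6.0, clip(4.067) = 4.067, clip(-2.8219) = -2.0, clip(-9.2969) = -2.0
Projection = [6.0, 4.067, -2.0, -2.0]
Squared diffs: [2.0158, 0.0, 0.6755, 53.2447]
Distance = sqrt(55.936) = 7.479


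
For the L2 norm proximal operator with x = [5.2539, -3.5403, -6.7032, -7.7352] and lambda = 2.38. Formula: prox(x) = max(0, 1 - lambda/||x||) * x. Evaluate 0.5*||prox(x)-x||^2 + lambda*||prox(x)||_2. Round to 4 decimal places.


Step 1: Compute ||x||.
||x|| = 12.0376
Step 2: Compute scaling factor.
scale = max(0, 1 - 2.38/12.0376) = 0.8023
Step 3: prox(x) = [4.2151, -2.8403, -5.3779, -6.2058]
||prox(x)|| = 9.6576
Step 4: Proximal objective.
0.5*||prox-x||^2 = 2.8322
lambda*||prox|| = 22.9851
Total = 25.8172


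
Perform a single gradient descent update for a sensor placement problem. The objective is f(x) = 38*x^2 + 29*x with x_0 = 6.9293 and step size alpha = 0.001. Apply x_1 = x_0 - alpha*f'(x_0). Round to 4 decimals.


We compute the gradient at x_0 and apply the update.
f'(x) = 76*x + 29
f'(6.9293) = 76*6.9293 + 29 = 555.6268
x_1 = 6.9293 - 0.001*555.6268 = 6.3737


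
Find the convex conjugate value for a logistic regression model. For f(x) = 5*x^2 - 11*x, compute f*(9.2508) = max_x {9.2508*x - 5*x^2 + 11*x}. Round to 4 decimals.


f*(y) = sup_x {y*x - a*x^2 - b*x} = sup_x {(y-b)*x - a*x^2}
FOC: (y - b) - 2a*x = 0 => x* = (y - b)/(2a)
x* = (9.2508 + 11)/(2*5) = 2.0251
f*(9.2508) = (y-b)^2/(4a) = (9.2508 + 11)^2/(4*5)
= 410.0949/20 = 20.5047


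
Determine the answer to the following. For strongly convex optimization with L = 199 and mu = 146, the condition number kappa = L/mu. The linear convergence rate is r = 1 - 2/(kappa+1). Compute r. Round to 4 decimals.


Step 1: Compute the condition number.
kappa = L/mu = 199/146 = 1.363
Step 2: Compute the convergence rate.
r = 1 - 2/(kappa + 1) = 1 - 2*mu/(L + mu) = (L - mu)/(L + mu) = 53/345 = 0.1536


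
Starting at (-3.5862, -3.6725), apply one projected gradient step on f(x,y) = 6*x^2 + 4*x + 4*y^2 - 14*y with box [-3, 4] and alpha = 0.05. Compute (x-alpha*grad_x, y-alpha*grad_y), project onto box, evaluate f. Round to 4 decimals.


Step 1: Compute gradient at (-3.5862, -3.6725).
grad_x = 2*6*-3.5862 + 4 = -39.0344
grad_y = 2*4*-3.6725 - 14 = -43.38
Step 2: Gradient step.
x_raw = -3.5862 - 0.05*-39.0344 = -1.6345
y_raw = -3.6725 - 0.05*-43.38 = -1.5035
Step 3: Project onto [-3, 4].
x_proj = clip(-1.6345) = -1.6345
y_proj = clip(-1.5035) = -1.5035
Step 4: Evaluate f.
f(-1.6345, -1.5035) = 39.5823


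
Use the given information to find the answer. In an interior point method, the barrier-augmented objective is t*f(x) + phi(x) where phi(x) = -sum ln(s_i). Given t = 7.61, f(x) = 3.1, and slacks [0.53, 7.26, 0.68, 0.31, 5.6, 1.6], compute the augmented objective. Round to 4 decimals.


Step 1: Compute log-barrier.
ln values: [-0.6349, 1.9824, -0.3857, -1.1712, 1.7228, 0.47]
phi = -(-0.6349 + 1.9824 - 0.3857 - 1.1712 + 1.7228 + 0.47) = -1.9834
Step 2: Compute augmented objective.
t*f(x) = 7.61*3.1 = 23.591
Total = 23.591 - 1.9834 = 21.6076


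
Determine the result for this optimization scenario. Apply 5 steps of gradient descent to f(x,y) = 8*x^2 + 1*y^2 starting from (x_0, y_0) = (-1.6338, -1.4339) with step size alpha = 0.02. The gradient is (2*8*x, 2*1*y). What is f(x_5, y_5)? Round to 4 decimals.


Gradient descent on f(x,y) = 8*x^2 + 1*y^2.
Starting point: (-1.6338, -1.4339), alpha = 0.02
Step 1: grad_x = 2*8*-1.6338 = -26.1408, grad_y = 2*1*-1.4339 = -2.8678
  x_1 = -1.6338 - 0.02*-26.1408 = -1.111
  y_1 = -1.4339 - 0.02*-2.8678 = -1.3765
Step 2: grad_x = 2*8*-1.111 = -17.7757, grad_y = 2*1*-1.3765 = -2.7531
  x_2 = -1.111 - 0.02*-17.7757 = -0.7555
  y_2 = -1.3765 - 0.02*-2.7531 = -1.3215
Step 3: grad_x = 2*8*-0.7555 = -12.0875, grad_y = 2*1*-1.3215 = -2.643
  x_3 = -0.7555 - 0.02*-12.0875 = -0.5137
  y_3 = -1.3215 - 0.02*-2.643 = -1.2686
Step 4: grad_x = 2*8*-0.5137 = -8.2195, grad_y = 2*1*-1.2686 = -2.5372
  x_4 = -0.5137 - 0.02*-8.2195 = -0.3493
  y_4 = -1.2686 - 0.02*-2.5372 = -1.2179
Step 5: grad_x = 2*8*-0.3493 = -5.5893, grad_y = 2*1*-1.2179 = -2.4358
  x_5 = -0.3493 - 0.02*-5.5893 = -0.2375
  y_5 = -1.2179 - 0.02*-2.4358 = -1.1692
f(-0.2375, -1.1692) = 8*(-0.2375)^2 + 1*(-1.1692)^2 = 1.8184


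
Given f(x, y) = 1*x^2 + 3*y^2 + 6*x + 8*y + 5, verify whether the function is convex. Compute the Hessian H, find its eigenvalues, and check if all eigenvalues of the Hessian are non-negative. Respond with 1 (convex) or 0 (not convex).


The Hessian of f(x,y) = 1*x^2 + 3*y^2 + 6*x + 8*y + 5 is:
H = [[2, 0], [0, 6]]
Trace = 2 + 6 = 8
Determinant = 2*6 - (0)^2 = 12
Discriminant = (8)^2 - 4*12 = 16.0
Eigenvalues: lambda_1 = 2.0, lambda_2 = 6.0
The function is convex.

1


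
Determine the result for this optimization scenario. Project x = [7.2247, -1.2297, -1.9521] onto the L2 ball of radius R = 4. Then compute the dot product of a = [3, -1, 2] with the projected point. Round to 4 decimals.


Step 1: Compute ||x|| (intermediates to 6 decimals).
||x|| = sqrt(7.2247^2 + (-1.2297)^2 + (-1.9521)^2) = 7.584138
Step 2: Project.
Since ||x|| > R, scale = R/||x|| = 4/7.584138 = 0.527417, proj(x) = scale * x
proj(x) = [3.81043, -0.648565, -1.029571]
Step 3: Dot product.
a^T * proj(x) = 3*3.81043 - 1*(-0.648565) + 2*(-1.029571) = 10.0207


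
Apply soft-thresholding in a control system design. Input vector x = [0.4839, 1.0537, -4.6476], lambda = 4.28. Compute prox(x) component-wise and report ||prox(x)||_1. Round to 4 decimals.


Soft-thresholding with lambda = 4.28:
prox(0.4839) = sign(0.4839)*max(|0.4839| - 4.28, 0) = 0.0
prox(1.0537) = sign(1.0537)*max(|1.0537| - 4.28, 0) = 0.0
prox(-4.6476) = sign(-4.6476)*max(|-4.6476| - 4.28, 0) = -0.3676
prox(x) = [0.0, 0.0, -0.3676]
||prox(x)||_1 = 0.0 + 0.0 + 0.3676 = 0.3676


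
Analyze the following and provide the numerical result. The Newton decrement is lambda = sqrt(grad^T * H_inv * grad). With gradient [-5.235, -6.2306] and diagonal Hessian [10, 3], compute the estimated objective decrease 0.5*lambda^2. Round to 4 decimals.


Step 1: H is diagonal, so H^(-1) * g = [-0.5235, -2.0769].
Step 2: g^T H^(-1) g = sum_i g_i^2 / H_ii
  = (-5.235)^2/10 + (-6.2306)^2/3
  = 2.7405 + 12.9401 = 15.6806
Step 3: Objective decrease = 0.5 * g^T H^(-1) g = 7.8403


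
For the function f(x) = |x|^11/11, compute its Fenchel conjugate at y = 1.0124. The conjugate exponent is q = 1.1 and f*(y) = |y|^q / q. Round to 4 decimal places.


The conjugate exponent q satisfies 1/p + 1/q = 1.
p = 11, so q = 11/(11 - 1) = 1.1
|y|^q = 1.0124^1.1 = 1.0136
f*(1.0124) = 1.0136 / 1.1 = 0.9215


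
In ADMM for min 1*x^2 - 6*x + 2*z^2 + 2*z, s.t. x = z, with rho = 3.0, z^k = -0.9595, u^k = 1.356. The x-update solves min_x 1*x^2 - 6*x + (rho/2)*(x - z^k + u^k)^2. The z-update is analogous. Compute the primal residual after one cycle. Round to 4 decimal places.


ADMM iteration with rho = 3.0, z^k = -0.9595, u^k = 1.356
Step 1: x-update.
Minimize 1*x^2 - 6*x + (3.0/2)*(x + 0.9595 + 1.356)^2
FOC: (2*1 + 3.0)*x = 6 + 3.0*(-0.9595 - 1.356)
x^{k+1} = -0.1893
Step 2: z-update.
Minimize 2*z^2 + 2*z + (3.0/2)*(-0.1893 - z + 1.356)^2
FOC: (2*2 + 3.0)*z = -2 + 3.0*(-0.1893 + 1.356)
z^{k+1} = 0.2143
Step 3: u-update.
u^{k+1} = 1.356 - 0.1893 - 0.2143 = 0.9524
Step 4: Primal residual = |-0.1893 - 0.2143| = 0.4036


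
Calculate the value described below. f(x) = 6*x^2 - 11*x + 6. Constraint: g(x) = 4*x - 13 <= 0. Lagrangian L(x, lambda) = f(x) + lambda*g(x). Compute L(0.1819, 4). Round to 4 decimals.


Step 1: Evaluate f(x).
f(0.1819) = 6*0.1819^2 - 11*0.1819 + 6 = 4.1976
Step 2: Evaluate g(x).
g(0.1819) = 4*0.1819 - 13 = -12.2724
Step 3: Compute Lagrangian.
L = 4.1976 + 4*-12.2724 = -44.892


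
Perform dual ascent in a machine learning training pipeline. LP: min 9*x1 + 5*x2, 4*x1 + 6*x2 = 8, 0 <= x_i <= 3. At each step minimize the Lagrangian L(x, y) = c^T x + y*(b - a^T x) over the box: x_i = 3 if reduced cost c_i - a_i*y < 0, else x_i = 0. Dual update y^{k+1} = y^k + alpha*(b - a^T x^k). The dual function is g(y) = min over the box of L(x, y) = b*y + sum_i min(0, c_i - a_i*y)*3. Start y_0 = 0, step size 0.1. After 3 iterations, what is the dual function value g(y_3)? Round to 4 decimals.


Dual ascent for LP: min 9*x1 + 5*x2, 4*x1 + 6*x2 = 8, 0 <= x_i <= 3
Step 1: y^k = 0.0, reduced costs: (9.0, 5.0)
  x^k = (0.0, 0.0), subgradient = b - a^T x = 8.0
  y^{k+1} = 0.0 + 0.1*8.0 = 0.8
Step 2: y^k = 0.8, reduced costs: (5.8, 0.2)
  x^k = (0.0, 0.0), subgradient = b - a^T x = 8.0
  y^{k+1} = 0.8 + 0.1*8.0 = 1.6
Step 3: y^k = 1.6, reduced costs: (2.6, -4.6)
  x^k = (0.0, 3.0), subgradient = b - a^T x = -10.0
  y^{k+1} = 1.6 + 0.1*-10.0 = 0.6
Dual objective at y_3 = 0.6: reduced costs (6.6, 1.4), box minimizer x = (0.0, 0.0)
g(y_3) = b*y + (c1 - a1*y)*x1 + (c2 - a2*y)*x2 = 8*0.6 + 6.6*0.0 + 1.4*0.0 = 4.8 + 0.0 + 0.0 = 4.8


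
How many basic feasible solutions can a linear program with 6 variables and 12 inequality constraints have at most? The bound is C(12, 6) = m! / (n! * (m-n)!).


Each vertex corresponds to some choice of n active constraints out of m, so the number of vertices is at most C(m, n) = m! / (n!(m-n)!).
m = 12, n = 6
Numerator: 12 * 11 * 10 * 9 * 8 * 7
Denominator: 6! = 720
C(12, 6) = 924


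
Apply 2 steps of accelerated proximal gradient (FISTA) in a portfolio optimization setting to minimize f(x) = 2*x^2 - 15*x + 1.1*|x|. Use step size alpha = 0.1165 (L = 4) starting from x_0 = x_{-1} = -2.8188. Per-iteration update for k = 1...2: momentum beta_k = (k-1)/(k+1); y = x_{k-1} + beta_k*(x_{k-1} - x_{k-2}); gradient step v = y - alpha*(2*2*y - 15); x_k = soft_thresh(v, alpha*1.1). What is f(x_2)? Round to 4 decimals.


FISTA on f(x) = 2*x^2 - 15*x + 1.1*|x|
L = 4, alpha = 0.1165
Iteration 1: beta = 0.0, y = -2.8188 + 0.0*(-2.8188 + 2.8188) = -2.8188
  grad(y) = -26.2752, v = y - alpha*grad = 0.2423
  prox(v) = soft_thresh(0.2423, 0.1282) = 0.1141
Iteration 2: beta = 0.3333, y = 0.1141 + 0.3333*(0.1141 + 2.8188) = 1.0917
  grad(y) = -10.633, v = y - alpha*grad = 2.3305
  prox(v) = soft_thresh(2.3305, 0.1282) = 2.2023
f(x_2) = 2*2.2023^2 - 15*2.2023 + 1.1*|2.2023| = -20.9119


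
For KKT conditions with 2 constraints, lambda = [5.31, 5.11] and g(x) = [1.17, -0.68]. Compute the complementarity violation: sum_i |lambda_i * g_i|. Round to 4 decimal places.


KKT complementary slackness check:
lambda_1 * g_1 = 5.31 * 1.17 = 6.2127
lambda_2 * g_2 = 5.11 * -0.68 = -3.4748
Total violation = 6.2127 + 3.4748 = 9.6875


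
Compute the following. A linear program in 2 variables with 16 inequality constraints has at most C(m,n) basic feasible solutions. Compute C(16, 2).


Each vertex corresponds to some choice of n active constraints out of m, so the number of vertices is at most C(m, n) = m! / (n!(m-n)!).
m = 16, n = 2
Numerator: 16 * 15
Denominator: 2! = 2
C(16, 2) = 120


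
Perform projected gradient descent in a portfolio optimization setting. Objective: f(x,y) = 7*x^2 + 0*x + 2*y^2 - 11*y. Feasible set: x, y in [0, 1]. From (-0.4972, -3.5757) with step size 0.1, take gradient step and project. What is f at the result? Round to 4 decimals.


Step 1: Compute gradient at (-0.4972, -3.5757).
grad_x = 2*7*-0.4972 + 0 = -6.9608
grad_y = 2*2*-3.5757 - 11 = -25.3028
Step 2: Gradient step.
x_raw = -0.4972 - 0.1*-6.9608 = 0.1989
y_raw = -3.5757 - 0.1*-25.3028 = -1.0454
Step 3: Project onto [0, 1].
x_proj = clip(0.1989) = 0.1989
y_proj = clip(-1.0454) = 0.0
Step 4: Evaluate f.
f(0.1989, 0.0) = 0.2769


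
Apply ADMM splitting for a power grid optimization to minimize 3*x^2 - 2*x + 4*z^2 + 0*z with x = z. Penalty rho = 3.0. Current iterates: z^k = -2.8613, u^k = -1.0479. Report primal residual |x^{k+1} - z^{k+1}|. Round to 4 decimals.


ADMM iteration with rho = 3.0, z^k = -2.8613, u^k = -1.0479
Step 1: x-update.
Minimize 3*x^2 - 2*x + (3.0/2)*(x + 2.8613 - 1.0479)^2
FOC: (2*3 + 3.0)*x = 2 + 3.0*(-2.8613 + 1.0479)
x^{k+1} = -0.3822
Step 2: z-update.
Minimize 4*z^2 + 0*z + (3.0/2)*(-0.3822 - z - 1.0479)^2
FOC: (2*4 + 3.0)*z = 0 + 3.0*(-0.3822 - 1.0479)
z^{k+1} = -0.39
Step 3: u-update.
u^{k+1} = -1.0479 - 0.3822 + 0.39 = -1.0401
Step 4: Primal residual = |-0.3822 + 0.39| = 0.0078


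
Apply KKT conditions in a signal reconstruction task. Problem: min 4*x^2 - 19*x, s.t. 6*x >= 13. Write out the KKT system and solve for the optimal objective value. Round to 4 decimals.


Step 1: Try lambda = 0 (constraint inactive).
Stationarity: 2*4*x - 19 = 0
x* = 19/(2*4) = 2.375
Check constraint: 6*2.375 = 14.25 >= 13 -- satisfied.
Step 2: Compute optimal value.
f(x*) = 4*2.375^2 - 19*2.375 = -22.5625
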